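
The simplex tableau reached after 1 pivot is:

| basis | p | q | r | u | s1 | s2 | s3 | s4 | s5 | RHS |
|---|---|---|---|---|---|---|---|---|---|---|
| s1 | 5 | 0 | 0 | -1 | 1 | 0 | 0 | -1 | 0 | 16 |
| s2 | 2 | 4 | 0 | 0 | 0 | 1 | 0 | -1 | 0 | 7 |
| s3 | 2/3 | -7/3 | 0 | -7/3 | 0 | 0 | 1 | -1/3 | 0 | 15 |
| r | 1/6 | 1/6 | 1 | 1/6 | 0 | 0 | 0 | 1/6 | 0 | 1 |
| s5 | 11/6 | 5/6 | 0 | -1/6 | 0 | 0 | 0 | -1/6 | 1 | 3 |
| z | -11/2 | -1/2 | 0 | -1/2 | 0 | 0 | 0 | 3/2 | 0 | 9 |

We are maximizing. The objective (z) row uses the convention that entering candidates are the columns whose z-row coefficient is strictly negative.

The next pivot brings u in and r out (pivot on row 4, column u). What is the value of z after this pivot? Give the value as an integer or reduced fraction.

12

Minimum ratio for u: 1/(1/6) = 6.
z changes by −(z-row coeff of u)·ratio = −(-1/2)·6 = 3.
New z = 9 + 3 = 12.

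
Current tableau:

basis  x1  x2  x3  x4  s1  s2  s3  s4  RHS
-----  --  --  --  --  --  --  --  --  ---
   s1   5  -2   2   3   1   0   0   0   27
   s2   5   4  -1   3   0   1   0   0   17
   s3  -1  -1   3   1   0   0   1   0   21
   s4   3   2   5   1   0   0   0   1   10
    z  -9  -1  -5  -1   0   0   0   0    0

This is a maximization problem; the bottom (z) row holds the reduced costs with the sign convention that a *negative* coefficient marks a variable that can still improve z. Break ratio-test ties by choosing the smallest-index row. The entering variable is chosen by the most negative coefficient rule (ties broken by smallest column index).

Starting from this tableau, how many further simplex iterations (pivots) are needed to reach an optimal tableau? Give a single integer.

pivot: x1 in, s4 out → z = 30
No improving column remains; optimal.

1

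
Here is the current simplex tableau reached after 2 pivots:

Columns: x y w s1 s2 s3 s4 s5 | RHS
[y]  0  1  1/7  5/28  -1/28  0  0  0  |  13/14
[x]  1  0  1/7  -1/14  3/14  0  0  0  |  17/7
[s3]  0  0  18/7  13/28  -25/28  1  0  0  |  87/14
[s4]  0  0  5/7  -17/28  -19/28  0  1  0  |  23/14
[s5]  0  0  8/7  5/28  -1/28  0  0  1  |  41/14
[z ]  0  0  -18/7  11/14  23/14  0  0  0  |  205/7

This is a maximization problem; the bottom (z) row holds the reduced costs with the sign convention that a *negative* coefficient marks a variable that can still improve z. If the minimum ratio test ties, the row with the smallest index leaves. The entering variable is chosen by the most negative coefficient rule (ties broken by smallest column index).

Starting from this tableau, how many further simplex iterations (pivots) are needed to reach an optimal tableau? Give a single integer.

pivot: w in, s4 out → z = 176/5
pivot: s1 in, s3 out → z = 1874/53
No improving column remains; optimal.

2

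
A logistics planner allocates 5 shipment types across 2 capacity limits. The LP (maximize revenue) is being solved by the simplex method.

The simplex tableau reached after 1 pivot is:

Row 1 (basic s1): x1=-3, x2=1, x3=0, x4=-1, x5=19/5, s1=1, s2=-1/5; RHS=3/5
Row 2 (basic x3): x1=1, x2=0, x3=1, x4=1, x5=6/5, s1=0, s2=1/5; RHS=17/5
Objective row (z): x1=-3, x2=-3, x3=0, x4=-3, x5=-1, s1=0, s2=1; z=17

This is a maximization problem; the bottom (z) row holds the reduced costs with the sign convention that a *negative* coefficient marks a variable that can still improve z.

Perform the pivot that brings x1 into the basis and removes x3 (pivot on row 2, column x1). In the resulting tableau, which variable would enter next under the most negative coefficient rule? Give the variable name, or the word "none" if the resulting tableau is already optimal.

x2

Pivot element 1. New z-row = old z-row − (-3)·(row 2/1).
Updated z-row coefficients: x1: 0, x2: -3, x3: 3, x4: 0, x5: 13/5, s1: 0, s2: 8/5.
The most negative is -3 in column x2, so x2 would enter next.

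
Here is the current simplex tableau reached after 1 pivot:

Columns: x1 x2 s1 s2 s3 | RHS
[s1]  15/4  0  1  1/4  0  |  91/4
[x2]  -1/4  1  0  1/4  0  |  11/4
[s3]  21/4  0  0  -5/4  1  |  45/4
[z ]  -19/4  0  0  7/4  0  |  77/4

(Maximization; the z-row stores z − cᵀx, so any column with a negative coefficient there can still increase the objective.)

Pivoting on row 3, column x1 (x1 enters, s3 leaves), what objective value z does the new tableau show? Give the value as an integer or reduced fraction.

206/7

Minimum ratio for x1: (45/4)/(21/4) = 15/7.
z changes by −(z-row coeff of x1)·ratio = −(-19/4)·(15/7) = 285/28.
New z = 77/4 + (285/28) = 206/7.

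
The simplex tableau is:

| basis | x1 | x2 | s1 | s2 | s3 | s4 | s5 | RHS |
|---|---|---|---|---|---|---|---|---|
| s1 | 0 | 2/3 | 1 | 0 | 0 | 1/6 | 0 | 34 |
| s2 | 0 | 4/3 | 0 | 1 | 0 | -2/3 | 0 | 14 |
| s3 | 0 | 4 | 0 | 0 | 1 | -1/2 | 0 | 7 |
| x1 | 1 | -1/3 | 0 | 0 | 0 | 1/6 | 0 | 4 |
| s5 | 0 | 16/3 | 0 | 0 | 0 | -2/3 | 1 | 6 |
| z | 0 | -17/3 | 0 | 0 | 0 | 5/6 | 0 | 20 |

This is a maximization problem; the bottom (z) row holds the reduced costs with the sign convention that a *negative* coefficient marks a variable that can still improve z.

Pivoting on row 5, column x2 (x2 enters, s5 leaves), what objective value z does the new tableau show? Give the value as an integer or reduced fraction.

Minimum ratio for x2: 6/(16/3) = 9/8.
z changes by −(z-row coeff of x2)·ratio = −(-17/3)·(9/8) = 51/8.
New z = 20 + (51/8) = 211/8.

211/8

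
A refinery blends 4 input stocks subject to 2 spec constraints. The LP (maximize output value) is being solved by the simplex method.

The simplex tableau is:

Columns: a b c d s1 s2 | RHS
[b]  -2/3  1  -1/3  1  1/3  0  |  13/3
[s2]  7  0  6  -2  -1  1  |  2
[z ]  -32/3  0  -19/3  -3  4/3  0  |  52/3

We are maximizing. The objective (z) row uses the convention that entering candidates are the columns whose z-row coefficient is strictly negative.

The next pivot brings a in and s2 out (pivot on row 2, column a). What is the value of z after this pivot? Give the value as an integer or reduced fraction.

428/21

Minimum ratio for a: 2/7 = 2/7.
z changes by −(z-row coeff of a)·ratio = −(-32/3)·(2/7) = 64/21.
New z = 52/3 + (64/21) = 428/21.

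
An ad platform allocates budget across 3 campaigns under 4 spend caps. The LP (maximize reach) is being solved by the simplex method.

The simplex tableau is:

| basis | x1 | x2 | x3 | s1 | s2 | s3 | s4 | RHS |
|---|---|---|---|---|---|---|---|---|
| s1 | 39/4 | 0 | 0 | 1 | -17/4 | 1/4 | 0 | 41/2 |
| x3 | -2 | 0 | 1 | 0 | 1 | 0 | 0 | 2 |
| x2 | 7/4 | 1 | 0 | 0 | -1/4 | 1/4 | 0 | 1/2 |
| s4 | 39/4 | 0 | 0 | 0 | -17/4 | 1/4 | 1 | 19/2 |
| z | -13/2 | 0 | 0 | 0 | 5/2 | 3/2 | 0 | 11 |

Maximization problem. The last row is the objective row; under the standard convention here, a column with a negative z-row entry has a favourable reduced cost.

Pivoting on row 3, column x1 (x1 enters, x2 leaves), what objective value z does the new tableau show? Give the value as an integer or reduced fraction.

90/7

Minimum ratio for x1: (1/2)/(7/4) = 2/7.
z changes by −(z-row coeff of x1)·ratio = −(-13/2)·(2/7) = 13/7.
New z = 11 + (13/7) = 90/7.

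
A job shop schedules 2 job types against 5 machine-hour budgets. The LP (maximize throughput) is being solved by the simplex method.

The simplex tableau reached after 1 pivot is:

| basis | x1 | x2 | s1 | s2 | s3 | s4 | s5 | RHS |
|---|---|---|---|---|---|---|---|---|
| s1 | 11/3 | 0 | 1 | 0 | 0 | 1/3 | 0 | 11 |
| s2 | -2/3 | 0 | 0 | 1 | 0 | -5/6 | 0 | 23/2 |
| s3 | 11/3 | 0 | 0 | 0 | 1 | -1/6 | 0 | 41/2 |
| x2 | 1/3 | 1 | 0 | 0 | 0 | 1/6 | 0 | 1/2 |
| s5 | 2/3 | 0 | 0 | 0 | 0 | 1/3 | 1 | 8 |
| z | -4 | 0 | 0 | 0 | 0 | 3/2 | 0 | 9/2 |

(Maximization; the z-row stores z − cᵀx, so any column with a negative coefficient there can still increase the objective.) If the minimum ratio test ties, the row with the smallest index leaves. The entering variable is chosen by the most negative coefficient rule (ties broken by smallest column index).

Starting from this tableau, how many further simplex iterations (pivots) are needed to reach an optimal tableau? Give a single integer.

1

pivot: x1 in, x2 out → z = 21/2
No improving column remains; optimal.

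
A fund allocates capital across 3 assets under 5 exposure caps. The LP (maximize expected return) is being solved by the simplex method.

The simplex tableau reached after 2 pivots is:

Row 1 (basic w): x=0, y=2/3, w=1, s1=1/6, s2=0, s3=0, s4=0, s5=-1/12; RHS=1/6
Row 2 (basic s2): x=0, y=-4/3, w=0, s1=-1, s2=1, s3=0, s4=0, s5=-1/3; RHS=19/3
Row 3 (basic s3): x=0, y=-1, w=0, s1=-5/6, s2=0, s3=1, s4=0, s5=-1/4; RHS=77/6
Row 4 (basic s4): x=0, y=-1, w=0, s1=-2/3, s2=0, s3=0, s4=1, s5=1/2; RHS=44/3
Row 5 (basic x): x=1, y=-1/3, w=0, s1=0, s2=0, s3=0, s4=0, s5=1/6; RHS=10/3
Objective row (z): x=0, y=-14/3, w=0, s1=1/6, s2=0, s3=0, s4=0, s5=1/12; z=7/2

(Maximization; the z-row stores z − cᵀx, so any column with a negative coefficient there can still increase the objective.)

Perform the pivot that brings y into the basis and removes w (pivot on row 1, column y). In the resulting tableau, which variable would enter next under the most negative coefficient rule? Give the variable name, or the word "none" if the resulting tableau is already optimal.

Pivot element 2/3. New z-row = old z-row − (-14/3)·(row 1/(2/3)).
Updated z-row coefficients: x: 0, y: 0, w: 7, s1: 4/3, s2: 0, s3: 0, s4: 0, s5: -1/2.
The most negative is -1/2 in column s5, so s5 would enter next.

s5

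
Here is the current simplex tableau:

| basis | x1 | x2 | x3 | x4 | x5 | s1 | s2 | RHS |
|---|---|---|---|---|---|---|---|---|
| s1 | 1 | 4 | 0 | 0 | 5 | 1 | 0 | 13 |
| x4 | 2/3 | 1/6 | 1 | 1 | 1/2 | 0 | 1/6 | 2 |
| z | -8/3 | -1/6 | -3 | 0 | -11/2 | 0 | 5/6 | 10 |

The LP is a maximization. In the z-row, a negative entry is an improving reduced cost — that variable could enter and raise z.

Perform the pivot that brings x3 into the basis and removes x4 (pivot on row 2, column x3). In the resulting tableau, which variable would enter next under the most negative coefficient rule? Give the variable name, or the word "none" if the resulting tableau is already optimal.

x5

Pivot element 1. New z-row = old z-row − (-3)·(row 2/1).
Updated z-row coefficients: x1: -2/3, x2: 1/3, x3: 0, x4: 3, x5: -4, s1: 0, s2: 4/3.
The most negative is -4 in column x5, so x5 would enter next.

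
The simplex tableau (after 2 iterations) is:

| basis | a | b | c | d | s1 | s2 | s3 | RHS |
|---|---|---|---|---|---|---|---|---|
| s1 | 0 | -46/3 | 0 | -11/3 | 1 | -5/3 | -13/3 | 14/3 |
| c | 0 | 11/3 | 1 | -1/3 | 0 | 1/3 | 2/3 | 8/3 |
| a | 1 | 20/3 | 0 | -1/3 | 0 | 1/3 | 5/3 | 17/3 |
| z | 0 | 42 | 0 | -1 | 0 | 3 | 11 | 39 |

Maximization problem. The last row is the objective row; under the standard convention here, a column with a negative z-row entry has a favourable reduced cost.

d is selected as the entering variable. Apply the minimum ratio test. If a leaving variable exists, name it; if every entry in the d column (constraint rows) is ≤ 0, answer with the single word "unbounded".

unbounded

d-column entries: row 1: -11/3, row 2: -1/3, row 3: -1/3. All ≤ 0, so d can increase without bound; the LP is unbounded in this direction.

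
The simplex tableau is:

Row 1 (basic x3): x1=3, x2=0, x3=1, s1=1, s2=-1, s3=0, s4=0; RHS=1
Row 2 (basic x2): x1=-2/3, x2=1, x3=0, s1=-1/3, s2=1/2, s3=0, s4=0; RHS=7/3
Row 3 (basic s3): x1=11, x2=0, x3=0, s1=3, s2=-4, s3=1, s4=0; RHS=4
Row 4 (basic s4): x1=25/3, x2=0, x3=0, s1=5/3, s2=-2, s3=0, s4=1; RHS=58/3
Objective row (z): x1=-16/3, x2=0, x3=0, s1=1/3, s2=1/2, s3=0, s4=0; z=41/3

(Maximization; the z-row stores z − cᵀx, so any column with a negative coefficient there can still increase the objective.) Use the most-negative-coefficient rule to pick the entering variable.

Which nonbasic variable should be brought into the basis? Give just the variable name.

x1

Objective-row coefficients: x1: -16/3, x2: 0, x3: 0, s1: 1/3, s2: 1/2, s3: 0, s4: 0.
The most negative is -16/3 in column x1, so x1 enters.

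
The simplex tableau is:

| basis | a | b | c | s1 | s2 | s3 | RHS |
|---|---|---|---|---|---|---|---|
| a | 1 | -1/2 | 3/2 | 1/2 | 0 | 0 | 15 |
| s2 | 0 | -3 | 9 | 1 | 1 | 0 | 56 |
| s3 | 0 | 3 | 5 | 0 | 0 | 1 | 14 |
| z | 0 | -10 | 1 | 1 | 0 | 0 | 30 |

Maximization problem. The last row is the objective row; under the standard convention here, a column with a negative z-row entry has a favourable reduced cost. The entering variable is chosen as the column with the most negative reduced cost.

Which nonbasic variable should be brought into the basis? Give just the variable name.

Objective-row coefficients: a: 0, b: -10, c: 1, s1: 1, s2: 0, s3: 0.
The most negative is -10 in column b, so b enters.

b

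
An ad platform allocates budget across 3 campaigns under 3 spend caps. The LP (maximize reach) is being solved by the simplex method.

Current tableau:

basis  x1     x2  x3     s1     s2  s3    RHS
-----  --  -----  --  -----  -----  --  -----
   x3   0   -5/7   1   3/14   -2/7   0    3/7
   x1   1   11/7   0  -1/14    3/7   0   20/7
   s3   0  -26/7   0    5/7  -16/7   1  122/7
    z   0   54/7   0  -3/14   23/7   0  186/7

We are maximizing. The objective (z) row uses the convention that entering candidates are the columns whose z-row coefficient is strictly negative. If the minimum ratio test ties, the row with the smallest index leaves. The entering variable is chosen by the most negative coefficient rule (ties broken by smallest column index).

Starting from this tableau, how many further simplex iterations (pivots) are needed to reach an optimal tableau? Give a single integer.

pivot: s1 in, x3 out → z = 27
No improving column remains; optimal.

1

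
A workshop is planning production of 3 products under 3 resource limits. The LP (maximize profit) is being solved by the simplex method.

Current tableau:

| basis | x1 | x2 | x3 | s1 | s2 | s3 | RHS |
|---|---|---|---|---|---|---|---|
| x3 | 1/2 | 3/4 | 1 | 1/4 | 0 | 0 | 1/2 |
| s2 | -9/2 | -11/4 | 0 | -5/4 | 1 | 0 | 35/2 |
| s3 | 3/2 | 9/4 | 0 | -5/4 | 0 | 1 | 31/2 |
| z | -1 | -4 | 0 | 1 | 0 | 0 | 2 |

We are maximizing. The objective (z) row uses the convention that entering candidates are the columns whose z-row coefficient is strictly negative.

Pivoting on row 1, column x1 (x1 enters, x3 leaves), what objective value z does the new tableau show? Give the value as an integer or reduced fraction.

3

Minimum ratio for x1: (1/2)/(1/2) = 1.
z changes by −(z-row coeff of x1)·ratio = −(-1)·1 = 1.
New z = 2 + 1 = 3.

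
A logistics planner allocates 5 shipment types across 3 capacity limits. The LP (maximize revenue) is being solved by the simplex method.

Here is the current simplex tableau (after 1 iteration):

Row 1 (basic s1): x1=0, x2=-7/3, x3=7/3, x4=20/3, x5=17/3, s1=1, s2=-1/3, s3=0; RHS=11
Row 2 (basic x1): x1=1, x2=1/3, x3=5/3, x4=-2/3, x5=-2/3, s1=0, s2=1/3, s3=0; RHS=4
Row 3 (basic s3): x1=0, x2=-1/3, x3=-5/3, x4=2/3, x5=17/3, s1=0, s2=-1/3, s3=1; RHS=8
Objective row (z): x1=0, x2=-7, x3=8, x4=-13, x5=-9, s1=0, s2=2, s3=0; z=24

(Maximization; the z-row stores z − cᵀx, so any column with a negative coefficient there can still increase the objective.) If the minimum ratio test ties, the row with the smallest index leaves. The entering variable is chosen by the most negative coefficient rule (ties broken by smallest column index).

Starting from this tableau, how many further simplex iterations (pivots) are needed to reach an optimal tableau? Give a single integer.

pivot: x4 in, s1 out → z = 909/20
pivot: x2 in, x1 out → z = 1269/2
pivot: x5 in, s3 out → z = 6573/10
No improving column remains; optimal.

3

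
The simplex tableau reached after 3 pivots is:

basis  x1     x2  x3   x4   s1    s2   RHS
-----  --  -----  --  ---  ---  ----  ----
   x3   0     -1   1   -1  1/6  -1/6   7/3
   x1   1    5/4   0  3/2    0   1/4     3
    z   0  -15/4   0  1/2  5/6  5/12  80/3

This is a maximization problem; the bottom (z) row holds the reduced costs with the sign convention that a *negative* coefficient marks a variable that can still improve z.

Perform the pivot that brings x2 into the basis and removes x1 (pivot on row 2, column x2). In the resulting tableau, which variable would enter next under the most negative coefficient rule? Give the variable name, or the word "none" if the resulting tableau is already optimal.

Pivot element 5/4. New z-row = old z-row − (-15/4)·(row 2/(5/4)).
Updated z-row coefficients: x1: 3, x2: 0, x3: 0, x4: 5, s1: 5/6, s2: 7/6.
No coefficient is strictly negative; the tableau after this pivot is optimal.

none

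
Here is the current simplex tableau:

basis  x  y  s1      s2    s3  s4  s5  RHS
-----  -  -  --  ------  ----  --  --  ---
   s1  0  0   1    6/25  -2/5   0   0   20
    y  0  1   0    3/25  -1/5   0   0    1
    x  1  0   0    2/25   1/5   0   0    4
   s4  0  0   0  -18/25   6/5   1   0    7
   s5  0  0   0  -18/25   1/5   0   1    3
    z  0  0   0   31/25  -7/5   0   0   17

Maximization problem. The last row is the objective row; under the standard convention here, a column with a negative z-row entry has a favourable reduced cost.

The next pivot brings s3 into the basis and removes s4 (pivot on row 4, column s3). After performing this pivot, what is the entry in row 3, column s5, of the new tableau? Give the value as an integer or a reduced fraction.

0

Pivot element is row 4, column s3: 6/5.
Normalize row 4: new (row 4, s5) = 0/(6/5) = 0.
row 3 ← row 3 − (1/5)·(new row 4): 0 − (1/5)·0 = 0.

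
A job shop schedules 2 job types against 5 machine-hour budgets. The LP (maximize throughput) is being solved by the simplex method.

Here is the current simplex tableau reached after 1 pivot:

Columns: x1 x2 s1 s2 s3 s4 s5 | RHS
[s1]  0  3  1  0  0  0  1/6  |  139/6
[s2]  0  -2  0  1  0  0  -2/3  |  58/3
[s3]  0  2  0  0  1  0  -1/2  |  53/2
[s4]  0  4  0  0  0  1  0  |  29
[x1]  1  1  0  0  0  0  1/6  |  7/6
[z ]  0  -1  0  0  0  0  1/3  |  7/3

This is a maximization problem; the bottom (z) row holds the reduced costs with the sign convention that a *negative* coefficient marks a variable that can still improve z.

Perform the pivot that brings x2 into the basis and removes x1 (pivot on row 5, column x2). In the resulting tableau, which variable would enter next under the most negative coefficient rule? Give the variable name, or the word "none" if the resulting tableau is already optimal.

Pivot element 1. New z-row = old z-row − (-1)·(row 5/1).
Updated z-row coefficients: x1: 1, x2: 0, s1: 0, s2: 0, s3: 0, s4: 0, s5: 1/2.
No coefficient is strictly negative; the tableau after this pivot is optimal.

none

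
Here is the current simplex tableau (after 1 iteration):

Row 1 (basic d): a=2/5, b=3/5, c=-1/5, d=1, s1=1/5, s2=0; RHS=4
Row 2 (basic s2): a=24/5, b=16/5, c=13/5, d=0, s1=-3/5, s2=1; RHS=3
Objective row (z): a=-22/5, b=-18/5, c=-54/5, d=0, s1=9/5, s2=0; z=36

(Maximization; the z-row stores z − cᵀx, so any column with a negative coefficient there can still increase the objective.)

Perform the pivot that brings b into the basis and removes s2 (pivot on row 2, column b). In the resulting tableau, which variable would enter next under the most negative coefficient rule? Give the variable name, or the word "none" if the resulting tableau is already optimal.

c

Pivot element 16/5. New z-row = old z-row − (-18/5)·(row 2/(16/5)).
Updated z-row coefficients: a: 1, b: 0, c: -63/8, d: 0, s1: 9/8, s2: 9/8.
The most negative is -63/8 in column c, so c would enter next.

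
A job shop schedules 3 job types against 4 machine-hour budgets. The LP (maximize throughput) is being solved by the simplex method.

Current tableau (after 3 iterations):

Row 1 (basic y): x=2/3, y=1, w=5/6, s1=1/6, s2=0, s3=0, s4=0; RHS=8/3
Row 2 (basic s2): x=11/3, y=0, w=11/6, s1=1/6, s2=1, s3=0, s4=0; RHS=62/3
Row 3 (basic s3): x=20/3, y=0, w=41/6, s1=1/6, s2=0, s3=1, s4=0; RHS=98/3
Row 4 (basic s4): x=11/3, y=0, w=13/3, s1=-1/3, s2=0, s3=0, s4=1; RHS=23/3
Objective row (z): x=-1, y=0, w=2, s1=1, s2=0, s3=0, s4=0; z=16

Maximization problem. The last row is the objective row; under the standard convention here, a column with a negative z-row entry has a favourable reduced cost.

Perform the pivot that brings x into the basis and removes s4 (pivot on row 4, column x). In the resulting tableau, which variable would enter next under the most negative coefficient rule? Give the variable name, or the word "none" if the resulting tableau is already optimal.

none

Pivot element 11/3. New z-row = old z-row − (-1)·(row 4/(11/3)).
Updated z-row coefficients: x: 0, y: 0, w: 35/11, s1: 10/11, s2: 0, s3: 0, s4: 3/11.
No coefficient is strictly negative; the tableau after this pivot is optimal.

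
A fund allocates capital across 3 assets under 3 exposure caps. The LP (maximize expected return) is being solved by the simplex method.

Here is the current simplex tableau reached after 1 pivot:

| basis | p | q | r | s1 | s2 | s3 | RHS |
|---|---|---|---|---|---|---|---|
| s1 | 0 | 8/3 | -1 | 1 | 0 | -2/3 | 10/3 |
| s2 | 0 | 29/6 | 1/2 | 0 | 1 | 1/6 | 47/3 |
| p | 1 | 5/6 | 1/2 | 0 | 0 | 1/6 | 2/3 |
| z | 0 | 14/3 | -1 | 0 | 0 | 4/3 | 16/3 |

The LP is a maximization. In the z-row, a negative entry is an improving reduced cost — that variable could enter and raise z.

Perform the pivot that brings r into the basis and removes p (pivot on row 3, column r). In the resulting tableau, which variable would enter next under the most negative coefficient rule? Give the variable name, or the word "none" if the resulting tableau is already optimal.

Pivot element 1/2. New z-row = old z-row − (-1)·(row 3/(1/2)).
Updated z-row coefficients: p: 2, q: 19/3, r: 0, s1: 0, s2: 0, s3: 5/3.
No coefficient is strictly negative; the tableau after this pivot is optimal.

none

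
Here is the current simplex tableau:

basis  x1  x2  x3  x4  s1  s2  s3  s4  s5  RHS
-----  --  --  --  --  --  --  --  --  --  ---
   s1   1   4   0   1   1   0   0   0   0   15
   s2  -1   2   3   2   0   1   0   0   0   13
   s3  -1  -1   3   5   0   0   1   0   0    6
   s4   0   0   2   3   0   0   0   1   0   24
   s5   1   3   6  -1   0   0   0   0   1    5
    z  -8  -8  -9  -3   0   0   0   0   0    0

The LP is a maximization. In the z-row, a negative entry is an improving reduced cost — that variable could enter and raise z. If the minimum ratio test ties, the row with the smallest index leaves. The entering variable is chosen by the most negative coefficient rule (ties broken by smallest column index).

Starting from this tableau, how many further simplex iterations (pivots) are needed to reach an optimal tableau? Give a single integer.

pivot: x3 in, s5 out → z = 15/2
pivot: x1 in, x3 out → z = 40
pivot: x4 in, s3 out → z = 281/4
No improving column remains; optimal.

3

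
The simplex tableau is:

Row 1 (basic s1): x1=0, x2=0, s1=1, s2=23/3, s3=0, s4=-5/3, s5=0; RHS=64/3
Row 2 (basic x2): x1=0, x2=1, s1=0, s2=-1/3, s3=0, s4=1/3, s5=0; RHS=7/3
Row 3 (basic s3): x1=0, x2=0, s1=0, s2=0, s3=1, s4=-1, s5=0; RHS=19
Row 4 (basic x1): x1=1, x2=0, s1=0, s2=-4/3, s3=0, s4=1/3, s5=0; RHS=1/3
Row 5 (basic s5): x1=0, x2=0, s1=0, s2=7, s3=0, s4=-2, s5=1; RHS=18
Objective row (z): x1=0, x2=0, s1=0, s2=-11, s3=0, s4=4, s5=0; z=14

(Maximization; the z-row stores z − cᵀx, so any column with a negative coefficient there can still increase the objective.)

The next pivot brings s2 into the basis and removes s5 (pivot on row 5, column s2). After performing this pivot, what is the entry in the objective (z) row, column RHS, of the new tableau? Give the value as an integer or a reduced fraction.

296/7

Pivot element is row 5, column s2: 7.
Normalize row 5: new (row 5, RHS) = 18/7 = 18/7.
z-row ← z-row − (-11)·(new row 5): 14 − (-11)·(18/7) = 296/7.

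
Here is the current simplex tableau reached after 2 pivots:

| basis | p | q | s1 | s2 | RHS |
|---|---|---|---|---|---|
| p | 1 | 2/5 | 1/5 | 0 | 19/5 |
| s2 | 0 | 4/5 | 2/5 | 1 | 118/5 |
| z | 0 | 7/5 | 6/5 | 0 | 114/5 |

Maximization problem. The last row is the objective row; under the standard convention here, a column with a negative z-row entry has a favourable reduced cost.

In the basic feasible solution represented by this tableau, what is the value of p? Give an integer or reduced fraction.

p is basic (row 1); its value is the RHS of that row: 19/5.

19/5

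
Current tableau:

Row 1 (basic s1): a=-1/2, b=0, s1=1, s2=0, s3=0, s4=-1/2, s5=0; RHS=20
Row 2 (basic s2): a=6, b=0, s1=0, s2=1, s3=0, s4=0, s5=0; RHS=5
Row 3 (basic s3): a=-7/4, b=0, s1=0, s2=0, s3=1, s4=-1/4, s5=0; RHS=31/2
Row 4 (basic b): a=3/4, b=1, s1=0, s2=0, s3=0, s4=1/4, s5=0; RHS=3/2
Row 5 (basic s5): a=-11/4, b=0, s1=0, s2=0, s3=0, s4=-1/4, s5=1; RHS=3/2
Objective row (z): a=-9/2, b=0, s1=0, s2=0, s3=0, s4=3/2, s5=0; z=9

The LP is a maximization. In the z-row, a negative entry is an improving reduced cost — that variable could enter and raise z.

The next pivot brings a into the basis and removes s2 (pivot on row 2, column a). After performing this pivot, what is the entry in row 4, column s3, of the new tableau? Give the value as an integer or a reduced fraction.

Pivot element is row 2, column a: 6.
Normalize row 2: new (row 2, s3) = 0/6 = 0.
row 4 ← row 4 − (3/4)·(new row 2): 0 − (3/4)·0 = 0.

0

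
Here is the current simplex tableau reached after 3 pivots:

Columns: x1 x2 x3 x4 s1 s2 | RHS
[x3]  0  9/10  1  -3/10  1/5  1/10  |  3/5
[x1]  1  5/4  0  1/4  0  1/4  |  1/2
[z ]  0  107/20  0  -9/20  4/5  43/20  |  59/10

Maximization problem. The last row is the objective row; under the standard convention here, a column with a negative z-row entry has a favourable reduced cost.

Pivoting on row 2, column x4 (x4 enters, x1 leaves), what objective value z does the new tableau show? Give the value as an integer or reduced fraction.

Minimum ratio for x4: (1/2)/(1/4) = 2.
z changes by −(z-row coeff of x4)·ratio = −(-9/20)·2 = 9/10.
New z = 59/10 + (9/10) = 34/5.

34/5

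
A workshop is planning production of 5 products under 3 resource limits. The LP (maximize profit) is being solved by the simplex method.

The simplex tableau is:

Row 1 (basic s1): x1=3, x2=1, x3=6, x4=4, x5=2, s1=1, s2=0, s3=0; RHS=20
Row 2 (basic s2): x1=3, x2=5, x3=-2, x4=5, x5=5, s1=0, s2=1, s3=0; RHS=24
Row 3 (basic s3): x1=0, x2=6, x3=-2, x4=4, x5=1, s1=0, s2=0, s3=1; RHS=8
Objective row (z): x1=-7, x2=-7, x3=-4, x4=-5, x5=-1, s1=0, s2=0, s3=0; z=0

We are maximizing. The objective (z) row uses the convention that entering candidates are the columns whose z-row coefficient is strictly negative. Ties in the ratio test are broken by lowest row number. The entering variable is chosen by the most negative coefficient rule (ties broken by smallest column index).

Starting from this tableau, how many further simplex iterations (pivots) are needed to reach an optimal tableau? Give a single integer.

pivot: x1 in, s1 out → z = 140/3
pivot: x2 in, s2 out → z = 154/3
No improving column remains; optimal.

2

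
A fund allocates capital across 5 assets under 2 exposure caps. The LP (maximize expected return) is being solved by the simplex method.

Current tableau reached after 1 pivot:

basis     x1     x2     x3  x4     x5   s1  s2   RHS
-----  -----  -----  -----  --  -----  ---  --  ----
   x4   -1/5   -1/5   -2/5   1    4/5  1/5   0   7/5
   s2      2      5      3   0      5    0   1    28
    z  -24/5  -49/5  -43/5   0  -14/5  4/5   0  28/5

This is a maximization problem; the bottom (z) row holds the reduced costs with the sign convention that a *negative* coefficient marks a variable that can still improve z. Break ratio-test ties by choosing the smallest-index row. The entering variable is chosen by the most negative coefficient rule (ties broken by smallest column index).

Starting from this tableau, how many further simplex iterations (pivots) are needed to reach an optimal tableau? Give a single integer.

pivot: x2 in, s2 out → z = 1512/25
pivot: x3 in, x2 out → z = 1288/15
No improving column remains; optimal.

2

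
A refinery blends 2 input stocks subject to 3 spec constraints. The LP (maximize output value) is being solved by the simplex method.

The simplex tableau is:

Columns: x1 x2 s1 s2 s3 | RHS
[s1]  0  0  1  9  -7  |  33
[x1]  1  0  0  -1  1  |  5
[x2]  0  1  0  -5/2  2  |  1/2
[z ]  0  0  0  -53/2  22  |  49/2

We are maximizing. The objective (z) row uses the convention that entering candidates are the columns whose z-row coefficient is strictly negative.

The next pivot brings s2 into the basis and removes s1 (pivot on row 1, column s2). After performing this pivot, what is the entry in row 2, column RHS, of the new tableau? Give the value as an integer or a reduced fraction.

Pivot element is row 1, column s2: 9.
Normalize row 1: new (row 1, RHS) = 33/9 = 11/3.
row 2 ← row 2 − (-1)·(new row 1): 5 − (-1)·(11/3) = 26/3.

26/3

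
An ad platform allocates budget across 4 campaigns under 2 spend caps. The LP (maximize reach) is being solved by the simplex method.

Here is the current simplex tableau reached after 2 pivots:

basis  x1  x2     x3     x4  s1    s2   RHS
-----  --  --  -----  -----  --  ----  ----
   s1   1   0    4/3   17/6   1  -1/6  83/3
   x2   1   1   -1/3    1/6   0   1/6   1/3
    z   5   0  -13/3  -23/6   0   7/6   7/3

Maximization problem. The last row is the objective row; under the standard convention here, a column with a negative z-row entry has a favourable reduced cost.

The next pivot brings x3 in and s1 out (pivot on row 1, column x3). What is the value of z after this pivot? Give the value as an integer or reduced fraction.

Minimum ratio for x3: (83/3)/(4/3) = 83/4.
z changes by −(z-row coeff of x3)·ratio = −(-13/3)·(83/4) = 1079/12.
New z = 7/3 + (1079/12) = 369/4.

369/4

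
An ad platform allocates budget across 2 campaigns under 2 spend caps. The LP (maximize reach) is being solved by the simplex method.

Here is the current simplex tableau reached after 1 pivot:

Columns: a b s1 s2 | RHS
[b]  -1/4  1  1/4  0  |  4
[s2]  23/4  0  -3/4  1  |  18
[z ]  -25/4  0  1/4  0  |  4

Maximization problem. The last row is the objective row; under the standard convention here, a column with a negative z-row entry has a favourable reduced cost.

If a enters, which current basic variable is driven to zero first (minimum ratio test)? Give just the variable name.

Ratios: row 1 (b): entry -1/4 ≤ 0, skip; row 2 (s2): 18/(23/4) = 72/23.
Minimum ratio 72/23 is in the s2 row, so s2 leaves.

s2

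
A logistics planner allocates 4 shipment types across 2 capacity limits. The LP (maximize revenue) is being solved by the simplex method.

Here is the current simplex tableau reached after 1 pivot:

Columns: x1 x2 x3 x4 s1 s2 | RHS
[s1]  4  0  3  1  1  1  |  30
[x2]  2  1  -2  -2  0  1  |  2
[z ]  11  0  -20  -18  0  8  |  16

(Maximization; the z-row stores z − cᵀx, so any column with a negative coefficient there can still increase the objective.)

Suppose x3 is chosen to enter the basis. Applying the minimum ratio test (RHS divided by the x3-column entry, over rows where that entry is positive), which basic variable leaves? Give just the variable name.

Ratios: row 1 (s1): 30/3 = 10; row 2 (x2): entry -2 ≤ 0, skip.
Minimum ratio 10 is in the s1 row, so s1 leaves.

s1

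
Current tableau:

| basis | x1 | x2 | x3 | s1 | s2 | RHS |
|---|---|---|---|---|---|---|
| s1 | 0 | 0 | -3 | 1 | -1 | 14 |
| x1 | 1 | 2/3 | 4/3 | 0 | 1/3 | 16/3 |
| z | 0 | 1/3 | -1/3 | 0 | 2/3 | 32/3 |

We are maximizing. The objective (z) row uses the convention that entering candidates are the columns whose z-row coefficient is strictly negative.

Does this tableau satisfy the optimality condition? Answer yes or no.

Column x3 has objective-row coefficient -1/3, which is negative; an improving pivot exists, so not yet optimal.

no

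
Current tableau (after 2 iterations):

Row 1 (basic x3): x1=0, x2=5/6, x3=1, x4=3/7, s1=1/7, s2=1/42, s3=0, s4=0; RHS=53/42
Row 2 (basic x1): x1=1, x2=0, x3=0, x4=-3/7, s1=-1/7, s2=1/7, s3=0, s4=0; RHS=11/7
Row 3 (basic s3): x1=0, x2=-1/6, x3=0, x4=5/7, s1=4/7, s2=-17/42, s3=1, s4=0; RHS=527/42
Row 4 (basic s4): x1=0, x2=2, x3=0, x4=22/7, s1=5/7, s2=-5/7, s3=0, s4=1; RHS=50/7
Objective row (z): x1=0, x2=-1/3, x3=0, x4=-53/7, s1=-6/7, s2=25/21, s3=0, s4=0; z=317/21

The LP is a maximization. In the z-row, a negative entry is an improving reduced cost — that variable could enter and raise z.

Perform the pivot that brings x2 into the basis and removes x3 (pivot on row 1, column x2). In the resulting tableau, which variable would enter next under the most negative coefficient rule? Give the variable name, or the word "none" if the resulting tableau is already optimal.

Pivot element 5/6. New z-row = old z-row − (-1/3)·(row 1/(5/6)).
Updated z-row coefficients: x1: 0, x2: 0, x3: 2/5, x4: -37/5, s1: -4/5, s2: 6/5, s3: 0, s4: 0.
The most negative is -37/5 in column x4, so x4 would enter next.

x4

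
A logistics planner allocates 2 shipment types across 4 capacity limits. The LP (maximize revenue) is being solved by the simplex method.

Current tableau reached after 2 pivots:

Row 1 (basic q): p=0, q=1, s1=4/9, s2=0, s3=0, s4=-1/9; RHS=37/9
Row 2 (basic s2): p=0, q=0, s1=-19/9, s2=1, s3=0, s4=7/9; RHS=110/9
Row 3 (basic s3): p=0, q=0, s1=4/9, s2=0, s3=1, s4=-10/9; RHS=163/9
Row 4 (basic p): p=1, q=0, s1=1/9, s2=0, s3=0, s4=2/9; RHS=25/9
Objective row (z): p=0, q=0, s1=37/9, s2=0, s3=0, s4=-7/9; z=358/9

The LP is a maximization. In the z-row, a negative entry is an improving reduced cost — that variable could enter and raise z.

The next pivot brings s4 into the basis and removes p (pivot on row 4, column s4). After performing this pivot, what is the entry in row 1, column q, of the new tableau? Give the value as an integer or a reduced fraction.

Pivot element is row 4, column s4: 2/9.
Normalize row 4: new (row 4, q) = 0/(2/9) = 0.
row 1 ← row 1 − (-1/9)·(new row 4): 1 − (-1/9)·0 = 1.

1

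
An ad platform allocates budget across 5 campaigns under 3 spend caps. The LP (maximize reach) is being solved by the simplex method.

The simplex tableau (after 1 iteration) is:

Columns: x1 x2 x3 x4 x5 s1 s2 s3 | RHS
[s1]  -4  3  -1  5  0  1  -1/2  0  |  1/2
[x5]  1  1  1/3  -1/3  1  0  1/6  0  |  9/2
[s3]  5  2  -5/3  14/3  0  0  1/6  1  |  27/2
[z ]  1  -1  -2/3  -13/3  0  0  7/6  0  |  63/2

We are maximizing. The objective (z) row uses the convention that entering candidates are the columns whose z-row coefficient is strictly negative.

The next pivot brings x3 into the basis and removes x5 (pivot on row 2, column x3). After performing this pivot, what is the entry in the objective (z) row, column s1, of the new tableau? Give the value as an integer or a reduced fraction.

0

Pivot element is row 2, column x3: 1/3.
Normalize row 2: new (row 2, s1) = 0/(1/3) = 0.
z-row ← z-row − (-2/3)·(new row 2): 0 − (-2/3)·0 = 0.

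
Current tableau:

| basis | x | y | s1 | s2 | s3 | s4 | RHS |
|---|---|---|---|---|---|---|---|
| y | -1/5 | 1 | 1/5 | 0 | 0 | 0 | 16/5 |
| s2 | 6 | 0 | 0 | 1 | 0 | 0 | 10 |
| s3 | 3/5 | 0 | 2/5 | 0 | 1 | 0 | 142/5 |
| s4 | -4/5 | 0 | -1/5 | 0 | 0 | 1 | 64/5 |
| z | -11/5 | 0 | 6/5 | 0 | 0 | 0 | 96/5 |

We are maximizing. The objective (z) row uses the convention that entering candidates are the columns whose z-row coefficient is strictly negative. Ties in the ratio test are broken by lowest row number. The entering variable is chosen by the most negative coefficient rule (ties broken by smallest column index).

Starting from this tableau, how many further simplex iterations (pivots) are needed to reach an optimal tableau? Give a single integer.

1

pivot: x in, s2 out → z = 343/15
No improving column remains; optimal.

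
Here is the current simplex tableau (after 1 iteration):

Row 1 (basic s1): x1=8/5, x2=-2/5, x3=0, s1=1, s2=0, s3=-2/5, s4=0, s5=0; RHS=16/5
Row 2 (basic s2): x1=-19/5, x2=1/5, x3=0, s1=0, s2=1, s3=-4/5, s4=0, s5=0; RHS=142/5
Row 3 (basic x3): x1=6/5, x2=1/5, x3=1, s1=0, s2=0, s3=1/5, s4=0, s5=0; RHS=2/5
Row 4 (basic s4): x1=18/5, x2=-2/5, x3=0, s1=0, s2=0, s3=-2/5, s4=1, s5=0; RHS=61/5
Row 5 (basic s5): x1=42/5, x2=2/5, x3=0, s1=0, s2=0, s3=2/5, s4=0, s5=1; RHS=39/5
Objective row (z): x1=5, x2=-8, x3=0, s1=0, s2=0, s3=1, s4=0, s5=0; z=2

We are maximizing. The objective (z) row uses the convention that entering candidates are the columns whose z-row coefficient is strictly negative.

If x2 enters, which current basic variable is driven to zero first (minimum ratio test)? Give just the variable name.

x3

Ratios: row 1 (s1): entry -2/5 ≤ 0, skip; row 2 (s2): (142/5)/(1/5) = 142; row 3 (x3): (2/5)/(1/5) = 2; row 4 (s4): entry -2/5 ≤ 0, skip; row 5 (s5): (39/5)/(2/5) = 39/2.
Minimum ratio 2 is in the x3 row, so x3 leaves.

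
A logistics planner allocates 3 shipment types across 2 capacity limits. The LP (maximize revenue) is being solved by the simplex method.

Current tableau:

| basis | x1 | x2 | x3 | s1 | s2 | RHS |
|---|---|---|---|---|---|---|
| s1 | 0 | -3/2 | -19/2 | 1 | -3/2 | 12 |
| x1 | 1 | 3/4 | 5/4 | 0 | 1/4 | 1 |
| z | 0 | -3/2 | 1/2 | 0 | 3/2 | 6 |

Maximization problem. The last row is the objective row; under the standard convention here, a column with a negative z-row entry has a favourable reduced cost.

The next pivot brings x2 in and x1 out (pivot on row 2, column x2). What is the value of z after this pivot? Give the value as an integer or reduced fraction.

8

Minimum ratio for x2: 1/(3/4) = 4/3.
z changes by −(z-row coeff of x2)·ratio = −(-3/2)·(4/3) = 2.
New z = 6 + 2 = 8.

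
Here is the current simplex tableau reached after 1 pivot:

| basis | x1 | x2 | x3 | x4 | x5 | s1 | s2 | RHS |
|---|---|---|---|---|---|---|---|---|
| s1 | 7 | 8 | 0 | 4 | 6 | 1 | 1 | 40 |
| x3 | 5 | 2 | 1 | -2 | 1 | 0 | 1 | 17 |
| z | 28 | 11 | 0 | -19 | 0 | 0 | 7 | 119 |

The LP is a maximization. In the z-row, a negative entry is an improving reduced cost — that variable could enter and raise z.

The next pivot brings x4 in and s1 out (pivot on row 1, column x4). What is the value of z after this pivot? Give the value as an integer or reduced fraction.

Minimum ratio for x4: 40/4 = 10.
z changes by −(z-row coeff of x4)·ratio = −(-19)·10 = 190.
New z = 119 + 190 = 309.

309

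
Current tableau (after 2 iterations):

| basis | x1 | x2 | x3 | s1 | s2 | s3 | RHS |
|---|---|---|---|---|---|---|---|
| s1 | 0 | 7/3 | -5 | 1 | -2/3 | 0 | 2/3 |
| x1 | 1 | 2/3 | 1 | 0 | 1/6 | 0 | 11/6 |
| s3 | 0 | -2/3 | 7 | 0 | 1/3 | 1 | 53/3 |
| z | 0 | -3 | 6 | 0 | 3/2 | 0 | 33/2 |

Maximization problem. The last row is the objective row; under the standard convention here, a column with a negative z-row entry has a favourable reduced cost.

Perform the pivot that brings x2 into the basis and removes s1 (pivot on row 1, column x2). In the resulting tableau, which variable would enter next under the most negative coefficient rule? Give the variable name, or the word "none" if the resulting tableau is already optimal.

Pivot element 7/3. New z-row = old z-row − (-3)·(row 1/(7/3)).
Updated z-row coefficients: x1: 0, x2: 0, x3: -3/7, s1: 9/7, s2: 9/14, s3: 0.
The most negative is -3/7 in column x3, so x3 would enter next.

x3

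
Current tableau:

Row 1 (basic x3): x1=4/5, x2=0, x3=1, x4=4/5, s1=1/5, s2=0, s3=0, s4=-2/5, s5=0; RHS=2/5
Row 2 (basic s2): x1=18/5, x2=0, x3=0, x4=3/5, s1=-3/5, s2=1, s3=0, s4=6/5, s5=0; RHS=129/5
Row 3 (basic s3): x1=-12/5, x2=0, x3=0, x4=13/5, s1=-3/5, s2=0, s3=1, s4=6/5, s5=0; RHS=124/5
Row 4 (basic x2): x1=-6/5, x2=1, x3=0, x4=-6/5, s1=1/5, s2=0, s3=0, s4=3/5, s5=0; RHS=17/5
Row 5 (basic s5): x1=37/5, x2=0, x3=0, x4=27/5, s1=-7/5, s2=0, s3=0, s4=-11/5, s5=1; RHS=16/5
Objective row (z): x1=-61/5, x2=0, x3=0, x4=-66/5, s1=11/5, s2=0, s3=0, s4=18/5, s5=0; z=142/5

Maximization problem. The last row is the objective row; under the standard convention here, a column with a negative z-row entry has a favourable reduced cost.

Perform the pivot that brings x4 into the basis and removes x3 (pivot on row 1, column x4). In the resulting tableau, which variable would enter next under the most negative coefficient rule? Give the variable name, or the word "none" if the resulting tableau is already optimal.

s4

Pivot element 4/5. New z-row = old z-row − (-66/5)·(row 1/(4/5)).
Updated z-row coefficients: x1: 1, x2: 0, x3: 33/2, x4: 0, s1: 11/2, s2: 0, s3: 0, s4: -3, s5: 0.
The most negative is -3 in column s4, so s4 would enter next.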